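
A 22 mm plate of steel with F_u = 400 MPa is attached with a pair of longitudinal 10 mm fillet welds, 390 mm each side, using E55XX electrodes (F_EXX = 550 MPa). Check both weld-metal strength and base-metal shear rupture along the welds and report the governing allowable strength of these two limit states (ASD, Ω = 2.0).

t_e = 0.707 × 10 = 7.07 mm; L = 780 mm.
Weld metal: R_n/Ω = (1/2.0) × 0.6 × 550 × 7.07 × 780 × 10⁻³ = 909.9 kN.
Base metal (shear rupture): R_n/Ω = (1/2.0) × 0.6 × 400 × 22 × 780 × 10⁻³ = 2059 kN.
Governing: weld metal.

R_n/Ω ≈ 910 kN (weld metal governs)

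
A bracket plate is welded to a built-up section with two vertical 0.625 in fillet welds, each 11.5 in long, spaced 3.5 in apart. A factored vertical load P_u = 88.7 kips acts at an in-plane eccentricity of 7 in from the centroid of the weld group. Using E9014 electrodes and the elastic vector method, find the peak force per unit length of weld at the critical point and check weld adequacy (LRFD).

E90XX → F_EXX = 90 ksi.
Total weld length L_w = 23 in. Treat welds as unit-width lines.
Polar moment about centroid: J = 2[d³/12 + d(b/2)²] = 2[11.5³/12 + 11.5×1.75²] = 323.9 in³.
Direct shear f_v = P/L_w = 88.7 / 23 = 3.857 kip/in (vertical).
Torsion M = P·e = 88.7 × 7 = 620.9 kip·in.
Critical point at (x, y) = (1.75, 5.75) from centroid. f_tx = M·y/J = 11.02 kip/in; f_ty = M·x/J = 3.354 kip/in.
Resultant f_max = √[f_tx² + (f_v + f_ty)²] = √[11.02² + (3.857 + 3.354)²] = 13.17 kip/in.
Capacity per unit length: φr_n = 0.75 × 0.6 × 90 × (0.707 × 0.625) = 17.9 kip/in.
13.17 ≤ 17.9 → adequate.

f_max ≈ 13.2 kip/in; adequate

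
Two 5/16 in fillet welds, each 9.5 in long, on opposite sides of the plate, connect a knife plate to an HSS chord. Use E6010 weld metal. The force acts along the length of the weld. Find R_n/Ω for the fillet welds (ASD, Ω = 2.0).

R_n/Ω ≈ 75.6 kips

E60XX → F_EXX = 60 ksi.
Effective throat t_e = 0.707 × 0.3125 = 0.2209 in.
Total length L = 19 in; A_we = 0.2209 × 19 = 4.198 in².
F_nw = 0.6 F_EXX = 0.6 × 60 = 36 ksi.
R_n = 36 × 4.198 = 151.1 kips; R_n/Ω = 151.1/2.0 = 75.56 kips.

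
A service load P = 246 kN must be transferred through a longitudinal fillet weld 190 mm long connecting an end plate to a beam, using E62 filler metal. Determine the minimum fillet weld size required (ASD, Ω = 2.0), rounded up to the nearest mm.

E62XX → F_EXX = 620 MPa.
Total weld length L = 190 mm.
Required throat t_e = P × Ω / (0.6 F_EXX × L) = 246 × 2.0 / (0.6 × 620 × 190 × 10⁻³) = 6.961 mm.
Required leg w = t_e / 0.707 = 9.846 mm → use 10 mm.

w = 10 mm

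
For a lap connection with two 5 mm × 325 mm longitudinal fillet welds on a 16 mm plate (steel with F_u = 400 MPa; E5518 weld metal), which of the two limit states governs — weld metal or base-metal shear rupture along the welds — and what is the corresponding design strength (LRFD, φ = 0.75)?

E55XX → F_EXX = 550 MPa.
t_e = 0.707 × 5 = 3.535 mm; L = 650 mm.
Weld metal: φR_n = 0.75 × 0.6 × 550 × 3.535 × 650 × 10⁻³ = 568.7 kN.
Base metal (shear rupture): φR_n = 0.75 × 0.6 × 400 × 16 × 650 × 10⁻³ = 1872 kN.
Governing: weld metal.

φR_n ≈ 569 kN (weld metal governs)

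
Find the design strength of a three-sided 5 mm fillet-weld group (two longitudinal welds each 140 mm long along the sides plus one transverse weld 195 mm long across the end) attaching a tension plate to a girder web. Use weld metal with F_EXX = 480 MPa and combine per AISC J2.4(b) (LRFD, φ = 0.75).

t_e = 0.707 × 5 = 3.535 mm.
R_nwl = 0.6 × 480 × 3.535 × 280 × 10⁻³ = 285.1 kN (longitudinal, 2 welds).
R_nwt = 0.6 × 480 × 3.535 × 195 × 10⁻³ = 198.5 kN (transverse, base value).
(i) R_nwl + R_nwt = 483.6 kN; (ii) 0.85 R_nwl + 1.5 R_nwt = 540.1 kN.
R_n = max = 540.1 kN [governs: (ii)]; φR_n = 405.1 kN.

φR_n ≈ 405 kN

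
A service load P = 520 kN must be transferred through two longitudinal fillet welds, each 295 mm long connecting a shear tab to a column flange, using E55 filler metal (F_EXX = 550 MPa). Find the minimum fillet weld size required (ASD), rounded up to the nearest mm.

Total weld length L = 590 mm.
Required throat t_e = P × Ω / (0.6 F_EXX × L) = 520 × 2.0 / (0.6 × 550 × 590 × 10⁻³) = 5.342 mm.
Required leg w = t_e / 0.707 = 7.555 mm → use 8 mm.

w = 8 mm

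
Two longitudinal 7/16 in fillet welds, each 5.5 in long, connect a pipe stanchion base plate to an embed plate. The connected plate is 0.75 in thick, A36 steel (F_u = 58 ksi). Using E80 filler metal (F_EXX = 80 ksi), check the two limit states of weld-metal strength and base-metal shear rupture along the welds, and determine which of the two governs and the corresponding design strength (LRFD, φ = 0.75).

t_e = 0.707 × 0.4375 = 0.3093 in; L = 11 in.
Weld metal: φR_n = 0.75 × 0.6 × 80 × 0.3093 × 11 = 122.5 kip.
Base metal (shear rupture): φR_n = 0.75 × 0.6 × 58 × 0.75 × 11 = 215.3 kip.
Governing: weld metal.

φR_n ≈ 122 kip (weld metal governs)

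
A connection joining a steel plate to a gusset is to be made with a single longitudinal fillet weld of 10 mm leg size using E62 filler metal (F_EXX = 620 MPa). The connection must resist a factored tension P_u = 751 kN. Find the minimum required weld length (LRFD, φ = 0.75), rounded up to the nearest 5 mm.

L = 385 mm

Throat t_e = 0.707 × 10 = 7.07 mm.
φr_n = 0.75 × 0.6 × 620 × 7.07 × 10⁻³ = 1.973 kN/mm.
L_req = P_u / φr_n = 751 / 1.973 = 380.7 mm total.
Round up → use L = 385 mm.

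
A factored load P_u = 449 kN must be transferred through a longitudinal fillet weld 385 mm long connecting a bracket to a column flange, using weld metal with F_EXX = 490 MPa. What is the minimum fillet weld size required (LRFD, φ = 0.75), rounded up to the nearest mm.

w = 8 mm

Total weld length L = 385 mm.
Required throat t_e = P_u / (φ × 0.6 F_EXX × L) = 449 / (0.75 × 0.6 × 490 × 385 × 10⁻³) = 5.289 mm.
Required leg w = t_e / 0.707 = 7.481 mm → use 8 mm.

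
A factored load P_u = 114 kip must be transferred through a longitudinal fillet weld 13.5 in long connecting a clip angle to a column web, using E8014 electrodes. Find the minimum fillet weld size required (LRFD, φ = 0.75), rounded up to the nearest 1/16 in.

E80XX → F_EXX = 80 ksi.
Total weld length L = 13.5 in.
Required throat t_e = P_u / (φ × 0.6 F_EXX × L) = 114 / (0.75 × 0.6 × 80 × 13.5) = 0.2346 in.
Required leg w = t_e / 0.707 = 0.3318 in → use 3/8 in.

w = 3/8 in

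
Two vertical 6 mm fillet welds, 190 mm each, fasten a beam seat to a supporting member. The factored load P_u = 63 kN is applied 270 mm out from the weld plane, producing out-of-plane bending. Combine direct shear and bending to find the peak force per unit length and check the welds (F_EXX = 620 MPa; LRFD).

L_w = 2 × 190 = 380 mm; section modulus (unit throat) S = 2 × L²/6 = 12030 mm².
Direct shear f_v = P/L_w = 63×10³/380 = 165.8 N/mm.
Moment M = P × e = 63×10³ × 270 = 17010000 N·mm; bending f_b = M/S = 1414 N/mm.
f_max = √(f_v² + f_b²) = √(165.8² + 1414²) = 1423 N/mm.
φr_n = 0.75 × 0.6 × 620 × (0.707 × 6) = 1184 N/mm → NOT adequate.

f_max ≈ 1420 N/mm; NOT adequate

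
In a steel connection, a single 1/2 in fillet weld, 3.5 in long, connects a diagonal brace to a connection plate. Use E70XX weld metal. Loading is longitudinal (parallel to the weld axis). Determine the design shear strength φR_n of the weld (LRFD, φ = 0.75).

E70XX → F_EXX = 70 ksi.
Effective throat t_e = 0.707 × 0.5 = 0.3535 in.
Total length L = 3.5 in; A_we = 0.3535 × 3.5 = 1.237 in².
F_nw = 0.6 F_EXX = 0.6 × 70 = 42 ksi.
φR_n = 0.75 × 42 × 1.237 = 38.97 kips.

φR_n ≈ 39 kips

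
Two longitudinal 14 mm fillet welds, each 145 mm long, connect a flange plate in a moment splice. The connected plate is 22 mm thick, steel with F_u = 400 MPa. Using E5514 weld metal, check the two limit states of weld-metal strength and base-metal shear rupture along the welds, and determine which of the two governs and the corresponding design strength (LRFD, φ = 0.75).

E55XX → F_EXX = 550 MPa.
t_e = 0.707 × 14 = 9.898 mm; L = 290 mm.
Weld metal: φR_n = 0.75 × 0.6 × 550 × 9.898 × 290 × 10⁻³ = 710.4 kN.
Base metal (shear rupture): φR_n = 0.75 × 0.6 × 400 × 22 × 290 × 10⁻³ = 1148 kN.
Governing: weld metal.

φR_n ≈ 710 kN (weld metal governs)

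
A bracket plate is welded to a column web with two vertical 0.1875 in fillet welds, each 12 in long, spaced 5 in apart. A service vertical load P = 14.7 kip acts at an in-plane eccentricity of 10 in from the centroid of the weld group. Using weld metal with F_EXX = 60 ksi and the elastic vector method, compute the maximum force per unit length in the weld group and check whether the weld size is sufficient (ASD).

f_max ≈ 2.48 kip/in; NOT adequate

Total weld length L_w = 24 in. Treat welds as unit-width lines.
Polar moment about centroid: J = 2[d³/12 + d(b/2)²] = 2[12³/12 + 12×2.5²] = 438 in³.
Direct shear f_v = P/L_w = 14.7 / 24 = 0.6125 kip/in (vertical).
Torsion M = P·e = 14.7 × 10 = 147 kip·in.
Critical point at (x, y) = (2.5, 6) from centroid. f_tx = M·y/J = 2.014 kip/in; f_ty = M·x/J = 0.839 kip/in.
Resultant f_max = √[f_tx² + (f_v + f_ty)²] = √[2.014² + (0.6125 + 0.839)²] = 2.482 kip/in.
Capacity per unit length: r_n/Ω = (1/2.0) × 0.6 × 60 × (0.707 × 0.1875) = 2.386 kip/in.
2.482 > 2.386 → NOT adequate.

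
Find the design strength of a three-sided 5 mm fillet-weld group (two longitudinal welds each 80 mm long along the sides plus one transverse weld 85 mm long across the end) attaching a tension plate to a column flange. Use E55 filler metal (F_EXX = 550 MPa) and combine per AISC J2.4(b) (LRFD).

t_e = 0.707 × 5 = 3.535 mm.
R_nwl = 0.6 × 550 × 3.535 × 160 × 10⁻³ = 186.6 kN (longitudinal, 2 welds).
R_nwt = 0.6 × 550 × 3.535 × 85 × 10⁻³ = 99.16 kN (transverse, base value).
(i) R_nwl + R_nwt = 285.8 kN; (ii) 0.85 R_nwl + 1.5 R_nwt = 307.4 kN.
R_n = max = 307.4 kN [governs: (ii)]; φR_n = 230.5 kN.

φR_n ≈ 231 kN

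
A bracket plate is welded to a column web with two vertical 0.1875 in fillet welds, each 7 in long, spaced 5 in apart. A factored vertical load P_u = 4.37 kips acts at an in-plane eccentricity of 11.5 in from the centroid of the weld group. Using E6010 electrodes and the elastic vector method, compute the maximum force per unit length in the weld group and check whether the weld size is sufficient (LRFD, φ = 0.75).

f_max ≈ 1.69 kip/in; adequate

E60XX → F_EXX = 60 ksi.
Total weld length L_w = 14 in. Treat welds as unit-width lines.
Polar moment about centroid: J = 2[d³/12 + d(b/2)²] = 2[7³/12 + 7×2.5²] = 144.7 in³.
Direct shear f_v = P/L_w = 4.37 / 14 = 0.3121 kip/in (vertical).
Torsion M = P·e = 4.37 × 11.5 = 50.255 kip·in.
Critical point at (x, y) = (2.5, 3.5) from centroid. f_tx = M·y/J = 1.216 kip/in; f_ty = M·x/J = 0.8685 kip/in.
Resultant f_max = √[f_tx² + (f_v + f_ty)²] = √[1.216² + (0.3121 + 0.8685)²] = 1.695 kip/in.
Capacity per unit length: φr_n = 0.75 × 0.6 × 60 × (0.707 × 0.1875) = 3.579 kip/in.
1.695 ≤ 3.579 → adequate.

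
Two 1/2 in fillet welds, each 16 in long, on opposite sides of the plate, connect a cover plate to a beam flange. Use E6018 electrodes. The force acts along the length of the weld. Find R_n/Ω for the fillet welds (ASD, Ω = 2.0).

R_n/Ω ≈ 204 kip

E60XX → F_EXX = 60 ksi.
Effective throat t_e = 0.707 × 0.5 = 0.3535 in.
Total length L = 32 in; A_we = 0.3535 × 32 = 11.31 in².
F_nw = 0.6 F_EXX = 0.6 × 60 = 36 ksi.
R_n = 36 × 11.31 = 407.2 kip; R_n/Ω = 407.2/2.0 = 203.6 kip.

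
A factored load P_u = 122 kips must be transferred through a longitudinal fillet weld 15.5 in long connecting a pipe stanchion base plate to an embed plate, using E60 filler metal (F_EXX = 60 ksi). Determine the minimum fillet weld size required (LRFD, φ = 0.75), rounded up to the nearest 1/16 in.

Total weld length L = 15.5 in.
Required throat t_e = P_u / (φ × 0.6 F_EXX × L) = 122 / (0.75 × 0.6 × 60 × 15.5) = 0.2915 in.
Required leg w = t_e / 0.707 = 0.4123 in → use 7/16 in.

w = 7/16 in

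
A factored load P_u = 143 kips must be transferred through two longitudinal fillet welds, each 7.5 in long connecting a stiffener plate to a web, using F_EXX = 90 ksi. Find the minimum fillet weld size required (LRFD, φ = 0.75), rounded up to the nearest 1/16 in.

w = 3/8 in

Total weld length L = 15 in.
Required throat t_e = P_u / (φ × 0.6 F_EXX × L) = 143 / (0.75 × 0.6 × 90 × 15) = 0.2354 in.
Required leg w = t_e / 0.707 = 0.3329 in → use 3/8 in.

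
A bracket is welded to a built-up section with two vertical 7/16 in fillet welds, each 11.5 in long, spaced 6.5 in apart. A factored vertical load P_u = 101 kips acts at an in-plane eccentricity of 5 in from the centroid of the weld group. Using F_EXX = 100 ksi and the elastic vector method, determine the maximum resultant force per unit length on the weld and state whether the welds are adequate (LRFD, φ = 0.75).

Total weld length L_w = 23 in. Treat welds as unit-width lines.
Polar moment about centroid: J = 2[d³/12 + d(b/2)²] = 2[11.5³/12 + 11.5×3.25²] = 496.4 in³.
Direct shear f_v = P/L_w = 101 / 23 = 4.391 kip/in (vertical).
Torsion M = P·e = 101 × 5 = 505 kip·in.
Critical point at (x, y) = (3.25, 5.75) from centroid. f_tx = M·y/J = 5.849 kip/in; f_ty = M·x/J = 3.306 kip/in.
Resultant f_max = √[f_tx² + (f_v + f_ty)²] = √[5.849² + (4.391 + 3.306)²] = 9.668 kip/in.
Capacity per unit length: φr_n = 0.75 × 0.6 × 100 × (0.707 × 0.4375) = 13.92 kip/in.
9.668 ≤ 13.92 → adequate.

f_max ≈ 9.67 kip/in; adequate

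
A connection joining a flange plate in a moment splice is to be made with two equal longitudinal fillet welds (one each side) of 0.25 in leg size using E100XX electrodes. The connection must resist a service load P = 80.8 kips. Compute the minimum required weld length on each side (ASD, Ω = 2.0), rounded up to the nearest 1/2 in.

L = 8 in on each side

E100XX → F_EXX = 100 ksi.
Throat t_e = 0.707 × 0.25 = 0.1767 in.
r_n/Ω = (0.6 × 100 × 0.1767) / 2.0 = 5.302 kip/in.
L_req = P / (r_n/Ω) = 80.8 / 5.302 = 15.24 in total.
Per side: 15.24 / 2 = 7.619 in.
Round up → use L = 8 in on each side.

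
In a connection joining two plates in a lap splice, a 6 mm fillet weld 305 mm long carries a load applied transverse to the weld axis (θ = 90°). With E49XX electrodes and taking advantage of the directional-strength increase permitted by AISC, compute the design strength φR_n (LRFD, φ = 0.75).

E49XX → F_EXX = 490 MPa.
t_e = 0.707 × 6 = 4.242 mm; A_we = 4.242 × 305 = 1294 mm².
Directional factor: 1.0 + 0.5 sin^1.5(90°) = 1.5.
F_nw = 0.6 × 490 × 1.5 = 441 MPa.
φR_n = 0.75 × 441 × 1294 × 10⁻³ = 427.9 kN.

φR_n ≈ 428 kN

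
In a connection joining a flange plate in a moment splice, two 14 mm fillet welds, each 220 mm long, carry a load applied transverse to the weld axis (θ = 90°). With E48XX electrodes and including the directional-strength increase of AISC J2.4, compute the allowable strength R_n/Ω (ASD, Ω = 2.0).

R_n/Ω ≈ 941 kN

E48XX → F_EXX = 480 MPa.
t_e = 0.707 × 14 = 9.898 mm; A_we = 9.898 × 440 = 4355 mm².
Directional factor: 1.0 + 0.5 sin^1.5(90°) = 1.5.
F_nw = 0.6 × 480 × 1.5 = 432 MPa.
R_n/Ω = (432 × 4355) / 2.0 × 10⁻³ = 940.7 kN.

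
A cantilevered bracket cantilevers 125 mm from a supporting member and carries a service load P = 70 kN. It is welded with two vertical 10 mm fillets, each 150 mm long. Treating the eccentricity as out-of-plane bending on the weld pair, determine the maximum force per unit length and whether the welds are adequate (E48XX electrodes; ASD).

E48XX → F_EXX = 480 MPa.
L_w = 2 × 150 = 300 mm; section modulus (unit throat) S = 2 × L²/6 = 7500 mm².
Direct shear f_v = P/L_w = 70×10³/300 = 233.3 N/mm.
Moment M = P × e = 70×10³ × 125 = 8750000 N·mm; bending f_b = M/S = 1167 N/mm.
f_max = √(f_v² + f_b²) = √(233.3² + 1167²) = 1190 N/mm.
r_n/Ω = (1/2.0) × 0.6 × 480 × (0.707 × 10) = 1018 N/mm → NOT adequate.

f_max ≈ 1190 N/mm; NOT adequate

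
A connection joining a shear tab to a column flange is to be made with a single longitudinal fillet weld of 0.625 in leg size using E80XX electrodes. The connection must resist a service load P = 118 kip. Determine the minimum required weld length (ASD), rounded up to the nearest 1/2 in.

L = 11.5 in

E80XX → F_EXX = 80 ksi.
Throat t_e = 0.707 × 0.625 = 0.4419 in.
r_n/Ω = (0.6 × 80 × 0.4419) / 2.0 = 10.6 kip/in.
L_req = P / (r_n/Ω) = 118 / 10.6 = 11.13 in total.
Round up → use L = 11.5 in.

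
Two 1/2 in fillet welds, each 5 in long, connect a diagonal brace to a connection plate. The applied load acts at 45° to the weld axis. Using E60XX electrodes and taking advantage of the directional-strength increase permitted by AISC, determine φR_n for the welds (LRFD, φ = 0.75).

φR_n ≈ 124 kip

E60XX → F_EXX = 60 ksi.
t_e = 0.707 × 0.5 = 0.3535 in; A_we = 0.3535 × 10 = 3.535 in².
Directional factor: 1.0 + 0.5 sin^1.5(45°) = 1.297.
F_nw = 0.6 × 60 × 1.297 = 46.7 ksi.
φR_n = 0.75 × 46.7 × 3.535 = 123.8 kip.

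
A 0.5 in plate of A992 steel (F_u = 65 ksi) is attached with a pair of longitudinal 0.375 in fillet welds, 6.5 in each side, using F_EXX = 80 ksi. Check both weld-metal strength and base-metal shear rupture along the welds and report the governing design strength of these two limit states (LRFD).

t_e = 0.707 × 0.375 = 0.2651 in; L = 13 in.
Weld metal: φR_n = 0.75 × 0.6 × 80 × 0.2651 × 13 = 124.1 kips.
Base metal (shear rupture): φR_n = 0.75 × 0.6 × 65 × 0.5 × 13 = 190.1 kips.
Governing: weld metal.

φR_n ≈ 124 kips (weld metal governs)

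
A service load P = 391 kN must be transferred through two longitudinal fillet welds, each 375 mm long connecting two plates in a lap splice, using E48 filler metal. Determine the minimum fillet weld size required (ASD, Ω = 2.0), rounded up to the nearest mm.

w = 6 mm

E48XX → F_EXX = 480 MPa.
Total weld length L = 750 mm.
Required throat t_e = P × Ω / (0.6 F_EXX × L) = 391 × 2.0 / (0.6 × 480 × 750 × 10⁻³) = 3.62 mm.
Required leg w = t_e / 0.707 = 5.121 mm → use 6 mm.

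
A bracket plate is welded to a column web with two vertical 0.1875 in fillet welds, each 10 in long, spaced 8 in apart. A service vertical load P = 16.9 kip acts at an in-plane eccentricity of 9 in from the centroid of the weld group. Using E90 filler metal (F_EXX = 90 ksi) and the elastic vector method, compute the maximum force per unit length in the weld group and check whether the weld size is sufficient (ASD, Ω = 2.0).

f_max ≈ 2.61 kip/in; adequate

Total weld length L_w = 20 in. Treat welds as unit-width lines.
Polar moment about centroid: J = 2[d³/12 + d(b/2)²] = 2[10³/12 + 10×4²] = 486.7 in³.
Direct shear f_v = P/L_w = 16.9 / 20 = 0.845 kip/in (vertical).
Torsion M = P·e = 16.9 × 9 = 152.1 kip·in.
Critical point at (x, y) = (4, 5) from centroid. f_tx = M·y/J = 1.563 kip/in; f_ty = M·x/J = 1.25 kip/in.
Resultant f_max = √[f_tx² + (f_v + f_ty)²] = √[1.563² + (0.845 + 1.25)²] = 2.614 kip/in.
Capacity per unit length: r_n/Ω = (1/2.0) × 0.6 × 90 × (0.707 × 0.1875) = 3.579 kip/in.
2.614 ≤ 3.579 → adequate.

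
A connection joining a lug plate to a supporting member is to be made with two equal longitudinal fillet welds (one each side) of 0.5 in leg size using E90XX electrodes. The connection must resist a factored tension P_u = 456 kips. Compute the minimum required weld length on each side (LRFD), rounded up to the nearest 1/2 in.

E90XX → F_EXX = 90 ksi.
Throat t_e = 0.707 × 0.5 = 0.3535 in.
φr_n = 0.75 × 0.6 × 90 × 0.3535 = 14.32 kips/in.
L_req = P_u / φr_n = 456 / 14.32 = 31.85 in total.
Per side: 31.85 / 2 = 15.93 in.
Round up → use L = 16 in on each side.

L = 16 in on each side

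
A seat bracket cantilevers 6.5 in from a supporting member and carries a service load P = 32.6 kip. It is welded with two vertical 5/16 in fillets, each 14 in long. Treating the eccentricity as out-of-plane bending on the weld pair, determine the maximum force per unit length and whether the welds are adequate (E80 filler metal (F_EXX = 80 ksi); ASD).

L_w = 2 × 14 = 28 in; section modulus (unit throat) S = 2 × L²/6 = 65.33 in².
Direct shear f_v = P/L_w = 32.6/28 = 1.164 kip/in.
Moment M = P × e = 32.6 × 6.5 = 211.9 kip·in; bending f_b = M/S = 3.243 kip/in.
f_max = √(f_v² + f_b²) = √(1.164² + 3.243²) = 3.446 kip/in.
r_n/Ω = (1/2.0) × 0.6 × 80 × (0.707 × 0.3125) = 5.302 kip/in → adequate.

f_max ≈ 3.45 kip/in; adequate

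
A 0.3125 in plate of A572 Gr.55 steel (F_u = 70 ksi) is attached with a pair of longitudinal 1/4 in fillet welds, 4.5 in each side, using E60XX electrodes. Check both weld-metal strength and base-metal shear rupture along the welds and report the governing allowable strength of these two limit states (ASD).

R_n/Ω ≈ 28.6 kips (weld metal governs)

E60XX → F_EXX = 60 ksi.
t_e = 0.707 × 0.25 = 0.1767 in; L = 9 in.
Weld metal: R_n/Ω = (1/2.0) × 0.6 × 60 × 0.1767 × 9 = 28.63 kips.
Base metal (shear rupture): R_n/Ω = (1/2.0) × 0.6 × 70 × 0.3125 × 9 = 59.06 kips.
Governing: weld metal.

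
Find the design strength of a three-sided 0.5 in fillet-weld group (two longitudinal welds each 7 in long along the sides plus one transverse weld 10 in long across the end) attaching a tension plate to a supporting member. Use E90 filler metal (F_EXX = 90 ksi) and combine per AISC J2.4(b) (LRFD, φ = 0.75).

φR_n ≈ 385 kips

t_e = 0.707 × 0.5 = 0.3535 in.
R_nwl = 0.6 × 90 × 0.3535 × 14 = 267.2 kips (longitudinal, 2 welds).
R_nwt = 0.6 × 90 × 0.3535 × 10 = 190.9 kips (transverse, base value).
(i) R_nwl + R_nwt = 458.1 kips; (ii) 0.85 R_nwl + 1.5 R_nwt = 513.5 kips.
R_n = max = 513.5 kips [governs: (ii)]; φR_n = 385.1 kips.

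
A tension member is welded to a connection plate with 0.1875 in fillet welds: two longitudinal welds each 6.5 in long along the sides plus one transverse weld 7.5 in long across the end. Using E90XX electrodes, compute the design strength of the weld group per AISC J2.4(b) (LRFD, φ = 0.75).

φR_n ≈ 120 kip

E90XX → F_EXX = 90 ksi.
t_e = 0.707 × 0.1875 = 0.1326 in.
R_nwl = 0.6 × 90 × 0.1326 × 13 = 93.06 kip (longitudinal, 2 welds).
R_nwt = 0.6 × 90 × 0.1326 × 7.5 = 53.69 kip (transverse, base value).
(i) R_nwl + R_nwt = 146.7 kip; (ii) 0.85 R_nwl + 1.5 R_nwt = 159.6 kip.
R_n = max = 159.6 kip [governs: (ii)]; φR_n = 119.7 kip.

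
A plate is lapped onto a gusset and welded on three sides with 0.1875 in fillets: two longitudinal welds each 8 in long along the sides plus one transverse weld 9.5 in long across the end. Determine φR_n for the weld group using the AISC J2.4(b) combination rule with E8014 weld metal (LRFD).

φR_n ≈ 133 kip

E80XX → F_EXX = 80 ksi.
t_e = 0.707 × 0.1875 = 0.1326 in.
R_nwl = 0.6 × 80 × 0.1326 × 16 = 101.8 kip (longitudinal, 2 welds).
R_nwt = 0.6 × 80 × 0.1326 × 9.5 = 60.45 kip (transverse, base value).
(i) R_nwl + R_nwt = 162.3 kip; (ii) 0.85 R_nwl + 1.5 R_nwt = 177.2 kip.
R_n = max = 177.2 kip [governs: (ii)]; φR_n = 132.9 kip.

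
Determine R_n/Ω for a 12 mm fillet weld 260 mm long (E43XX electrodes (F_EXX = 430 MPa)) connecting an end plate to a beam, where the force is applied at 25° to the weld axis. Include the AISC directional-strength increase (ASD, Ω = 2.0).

t_e = 0.707 × 12 = 8.484 mm; A_we = 8.484 × 260 = 2206 mm².
Directional factor: 1.0 + 0.5 sin^1.5(25°) = 1.137.
F_nw = 0.6 × 430 × 1.137 = 293.4 MPa.
R_n/Ω = (293.4 × 2206) / 2.0 × 10⁻³ = 323.6 kN.

R_n/Ω ≈ 324 kN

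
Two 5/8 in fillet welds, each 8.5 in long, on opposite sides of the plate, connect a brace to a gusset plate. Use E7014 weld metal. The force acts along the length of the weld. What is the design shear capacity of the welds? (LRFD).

φR_n ≈ 237 kips

E70XX → F_EXX = 70 ksi.
Effective throat t_e = 0.707 × 0.625 = 0.4419 in.
Total length L = 17 in; A_we = 0.4419 × 17 = 7.512 in².
F_nw = 0.6 F_EXX = 0.6 × 70 = 42 ksi.
φR_n = 0.75 × 42 × 7.512 = 236.6 kips.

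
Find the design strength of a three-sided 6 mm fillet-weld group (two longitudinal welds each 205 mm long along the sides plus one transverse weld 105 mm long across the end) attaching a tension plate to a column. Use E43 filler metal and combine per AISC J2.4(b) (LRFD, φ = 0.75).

E43XX → F_EXX = 430 MPa.
t_e = 0.707 × 6 = 4.242 mm.
R_nwl = 0.6 × 430 × 4.242 × 410 × 10⁻³ = 448.7 kN (longitudinal, 2 welds).
R_nwt = 0.6 × 430 × 4.242 × 105 × 10⁻³ = 114.9 kN (transverse, base value).
(i) R_nwl + R_nwt = 563.6 kN; (ii) 0.85 R_nwl + 1.5 R_nwt = 553.8 kN.
R_n = max = 563.6 kN [governs: (i)]; φR_n = 422.7 kN.

φR_n ≈ 423 kN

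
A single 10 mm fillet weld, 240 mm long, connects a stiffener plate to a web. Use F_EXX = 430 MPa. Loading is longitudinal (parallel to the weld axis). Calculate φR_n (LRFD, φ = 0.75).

Effective throat t_e = 0.707 × 10 = 7.07 mm.
Total length L = 240 mm; A_we = 7.07 × 240 = 1697 mm².
F_nw = 0.6 F_EXX = 0.6 × 430 = 258 MPa.
φR_n = 0.75 × 258 × 1697 × 10⁻³ = 328.3 kN.

φR_n ≈ 328 kN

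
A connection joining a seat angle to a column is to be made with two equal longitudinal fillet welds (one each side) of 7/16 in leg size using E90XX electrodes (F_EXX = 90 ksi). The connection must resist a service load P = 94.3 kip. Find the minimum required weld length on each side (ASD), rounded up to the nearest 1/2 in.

Throat t_e = 0.707 × 0.4375 = 0.3093 in.
r_n/Ω = (0.6 × 90 × 0.3093) / 2.0 = 8.351 kip/in.
L_req = P / (r_n/Ω) = 94.3 / 8.351 = 11.29 in total.
Per side: 11.29 / 2 = 5.646 in.
Round up → use L = 6 in on each side.

L = 6 in on each side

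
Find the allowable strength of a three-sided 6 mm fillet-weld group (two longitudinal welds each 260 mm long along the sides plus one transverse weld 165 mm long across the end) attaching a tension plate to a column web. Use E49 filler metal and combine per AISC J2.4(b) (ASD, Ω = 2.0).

E49XX → F_EXX = 490 MPa.
t_e = 0.707 × 6 = 4.242 mm.
R_nwl = 0.6 × 490 × 4.242 × 520 × 10⁻³ = 648.5 kN (longitudinal, 2 welds).
R_nwt = 0.6 × 490 × 4.242 × 165 × 10⁻³ = 205.8 kN (transverse, base value).
(i) R_nwl + R_nwt = 854.3 kN; (ii) 0.85 R_nwl + 1.5 R_nwt = 859.9 kN.
R_n = max = 859.9 kN [governs: (ii)]; R_n/Ω = 430 kN.

R_n/Ω ≈ 430 kN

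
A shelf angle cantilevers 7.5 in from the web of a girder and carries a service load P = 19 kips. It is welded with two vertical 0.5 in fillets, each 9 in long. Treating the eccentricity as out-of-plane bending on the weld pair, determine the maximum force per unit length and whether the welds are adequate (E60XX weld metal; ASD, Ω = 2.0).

f_max ≈ 5.38 kip/in; adequate

E60XX → F_EXX = 60 ksi.
L_w = 2 × 9 = 18 in; section modulus (unit throat) S = 2 × L²/6 = 27 in².
Direct shear f_v = P/L_w = 19/18 = 1.056 kip/in.
Moment M = P × e = 19 × 7.5 = 142.5 kip·in; bending f_b = M/S = 5.278 kip/in.
f_max = √(f_v² + f_b²) = √(1.056² + 5.278²) = 5.382 kip/in.
r_n/Ω = (1/2.0) × 0.6 × 60 × (0.707 × 0.5) = 6.363 kip/in → adequate.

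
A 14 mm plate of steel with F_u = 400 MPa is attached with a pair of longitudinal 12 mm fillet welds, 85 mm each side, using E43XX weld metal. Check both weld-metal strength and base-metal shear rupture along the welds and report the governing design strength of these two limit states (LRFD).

E43XX → F_EXX = 430 MPa.
t_e = 0.707 × 12 = 8.484 mm; L = 170 mm.
Weld metal: φR_n = 0.75 × 0.6 × 430 × 8.484 × 170 × 10⁻³ = 279.1 kN.
Base metal (shear rupture): φR_n = 0.75 × 0.6 × 400 × 14 × 170 × 10⁻³ = 428.4 kN.
Governing: weld metal.

φR_n ≈ 279 kN (weld metal governs)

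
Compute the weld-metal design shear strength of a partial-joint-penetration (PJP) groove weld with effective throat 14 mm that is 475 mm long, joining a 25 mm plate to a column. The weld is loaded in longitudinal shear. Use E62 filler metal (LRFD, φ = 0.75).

φR_n ≈ 1860 kN

E62XX → F_EXX = 620 MPa.
Effective throat (given) t_e = 14 mm.
A_we = 14 × 475 = 6650 mm².
F_nw = 0.6 F_EXX = 372 MPa.
φR_n = 0.75 × 372 × 6650 × 10⁻³ = 1855 kN.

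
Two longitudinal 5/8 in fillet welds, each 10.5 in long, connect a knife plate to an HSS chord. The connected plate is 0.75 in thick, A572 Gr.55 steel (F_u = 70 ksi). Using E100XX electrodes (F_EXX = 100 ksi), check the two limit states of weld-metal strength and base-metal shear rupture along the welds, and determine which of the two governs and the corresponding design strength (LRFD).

t_e = 0.707 × 0.625 = 0.4419 in; L = 21 in.
Weld metal: φR_n = 0.75 × 0.6 × 100 × 0.4419 × 21 = 417.6 kips.
Base metal (shear rupture): φR_n = 0.75 × 0.6 × 70 × 0.75 × 21 = 496.1 kips.
Governing: weld metal.

φR_n ≈ 418 kips (weld metal governs)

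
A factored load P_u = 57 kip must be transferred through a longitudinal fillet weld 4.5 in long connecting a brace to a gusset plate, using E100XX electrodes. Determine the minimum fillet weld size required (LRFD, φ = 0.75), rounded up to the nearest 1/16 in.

w = 7/16 in

E100XX → F_EXX = 100 ksi.
Total weld length L = 4.5 in.
Required throat t_e = P_u / (φ × 0.6 F_EXX × L) = 57 / (0.75 × 0.6 × 100 × 4.5) = 0.2815 in.
Required leg w = t_e / 0.707 = 0.3981 in → use 7/16 in.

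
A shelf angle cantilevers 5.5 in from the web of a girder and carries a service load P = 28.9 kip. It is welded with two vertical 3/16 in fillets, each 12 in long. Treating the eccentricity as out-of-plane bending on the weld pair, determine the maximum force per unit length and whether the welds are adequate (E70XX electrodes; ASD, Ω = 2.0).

f_max ≈ 3.52 kip/in; NOT adequate

E70XX → F_EXX = 70 ksi.
L_w = 2 × 12 = 24 in; section modulus (unit throat) S = 2 × L²/6 = 48 in².
Direct shear f_v = P/L_w = 28.9/24 = 1.204 kip/in.
Moment M = P × e = 28.9 × 5.5 = 158.95 kip·in; bending f_b = M/S = 3.311 kip/in.
f_max = √(f_v² + f_b²) = √(1.204² + 3.311²) = 3.524 kip/in.
r_n/Ω = (1/2.0) × 0.6 × 70 × (0.707 × 0.1875) = 2.784 kip/in → NOT adequate.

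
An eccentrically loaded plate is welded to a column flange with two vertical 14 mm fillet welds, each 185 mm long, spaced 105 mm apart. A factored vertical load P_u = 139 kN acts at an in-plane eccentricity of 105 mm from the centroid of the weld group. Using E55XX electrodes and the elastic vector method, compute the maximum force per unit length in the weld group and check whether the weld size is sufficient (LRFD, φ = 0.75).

f_max ≈ 989 N/mm; adequate

E55XX → F_EXX = 550 MPa.
Total weld length L_w = 370 mm. Treat welds as unit-width lines.
Polar moment about centroid: J = 2[d³/12 + d(b/2)²] = 2[185³/12 + 185×52.5²] = 2075000 mm³.
Direct shear f_v = P/L_w = 139×10³ / 370 = 375.7 N/mm (vertical).
Torsion M = P·e = 139×10³ × 105 = 14595000 N·mm.
Critical point at (x, y) = (52.5, 92.5) from centroid. f_tx = M·y/J = 650.6 N/mm; f_ty = M·x/J = 369.3 N/mm.
Resultant f_max = √[f_tx² + (f_v + f_ty)²] = √[650.6² + (375.7 + 369.3)²] = 989 N/mm.
Capacity per unit length: φr_n = 0.75 × 0.6 × 550 × (0.707 × 14) = 2450 N/mm.
989 ≤ 2450 → adequate.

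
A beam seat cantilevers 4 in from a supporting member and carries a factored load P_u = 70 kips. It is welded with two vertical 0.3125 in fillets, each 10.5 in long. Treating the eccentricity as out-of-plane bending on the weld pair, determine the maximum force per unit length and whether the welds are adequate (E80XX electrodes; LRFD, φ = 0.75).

E80XX → F_EXX = 80 ksi.
L_w = 2 × 10.5 = 21 in; section modulus (unit throat) S = 2 × L²/6 = 36.75 in².
Direct shear f_v = P/L_w = 70/21 = 3.333 kip/in.
Moment M = P × e = 70 × 4 = 280 kip·in; bending f_b = M/S = 7.619 kip/in.
f_max = √(f_v² + f_b²) = √(3.333² + 7.619²) = 8.316 kip/in.
φr_n = 0.75 × 0.6 × 80 × (0.707 × 0.3125) = 7.954 kip/in → NOT adequate.

f_max ≈ 8.32 kip/in; NOT adequate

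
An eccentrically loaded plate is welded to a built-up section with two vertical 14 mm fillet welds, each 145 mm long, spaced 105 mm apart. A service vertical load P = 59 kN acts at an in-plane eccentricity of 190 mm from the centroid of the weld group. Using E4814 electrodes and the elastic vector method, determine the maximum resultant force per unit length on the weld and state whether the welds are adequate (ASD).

E48XX → F_EXX = 480 MPa.
Total weld length L_w = 290 mm. Treat welds as unit-width lines.
Polar moment about centroid: J = 2[d³/12 + d(b/2)²] = 2[145³/12 + 145×52.5²] = 1307000 mm³.
Direct shear f_v = P/L_w = 59×10³ / 290 = 203.4 N/mm (vertical).
Torsion M = P·e = 59×10³ × 190 = 11210000 N·mm.
Critical point at (x, y) = (52.5, 72.5) from centroid. f_tx = M·y/J = 621.6 N/mm; f_ty = M·x/J = 450.1 N/mm.
Resultant f_max = √[f_tx² + (f_v + f_ty)²] = √[621.6² + (203.4 + 450.1)²] = 902 N/mm.
Capacity per unit length: r_n/Ω = (1/2.0) × 0.6 × 480 × (0.707 × 14) = 1425 N/mm.
902 ≤ 1425 → adequate.

f_max ≈ 902 N/mm; adequate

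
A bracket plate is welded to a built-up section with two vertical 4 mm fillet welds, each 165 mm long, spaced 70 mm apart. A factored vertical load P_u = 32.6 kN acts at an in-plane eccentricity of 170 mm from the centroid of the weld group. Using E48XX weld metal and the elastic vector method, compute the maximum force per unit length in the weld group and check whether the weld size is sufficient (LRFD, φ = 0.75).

f_max ≈ 478 N/mm; adequate

E48XX → F_EXX = 480 MPa.
Total weld length L_w = 330 mm. Treat welds as unit-width lines.
Polar moment about centroid: J = 2[d³/12 + d(b/2)²] = 2[165³/12 + 165×35²] = 1153000 mm³.
Direct shear f_v = P/L_w = 32.6×10³ / 330 = 98.79 N/mm (vertical).
Torsion M = P·e = 32.6×10³ × 170 = 5542000 N·mm.
Critical point at (x, y) = (35, 82.5) from centroid. f_tx = M·y/J = 396.6 N/mm; f_ty = M·x/J = 168.2 N/mm.
Resultant f_max = √[f_tx² + (f_v + f_ty)²] = √[396.6² + (98.79 + 168.2)²] = 478.1 N/mm.
Capacity per unit length: φr_n = 0.75 × 0.6 × 480 × (0.707 × 4) = 610.8 N/mm.
478.1 ≤ 610.8 → adequate.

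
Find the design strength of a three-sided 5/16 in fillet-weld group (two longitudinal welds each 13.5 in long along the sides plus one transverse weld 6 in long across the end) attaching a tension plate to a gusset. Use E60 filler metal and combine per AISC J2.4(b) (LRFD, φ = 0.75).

E60XX → F_EXX = 60 ksi.
t_e = 0.707 × 0.3125 = 0.2209 in.
R_nwl = 0.6 × 60 × 0.2209 × 27 = 214.8 kips (longitudinal, 2 welds).
R_nwt = 0.6 × 60 × 0.2209 × 6 = 47.72 kips (transverse, base value).
(i) R_nwl + R_nwt = 262.5 kips; (ii) 0.85 R_nwl + 1.5 R_nwt = 254.1 kips.
R_n = max = 262.5 kips [governs: (i)]; φR_n = 196.9 kips.

φR_n ≈ 197 kips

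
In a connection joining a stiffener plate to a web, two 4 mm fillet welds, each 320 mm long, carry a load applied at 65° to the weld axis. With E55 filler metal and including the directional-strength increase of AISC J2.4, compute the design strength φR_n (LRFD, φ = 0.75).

φR_n ≈ 641 kN

E55XX → F_EXX = 550 MPa.
t_e = 0.707 × 4 = 2.828 mm; A_we = 2.828 × 640 = 1810 mm².
Directional factor: 1.0 + 0.5 sin^1.5(65°) = 1.431.
F_nw = 0.6 × 550 × 1.431 = 472.4 MPa.
φR_n = 0.75 × 472.4 × 1810 × 10⁻³ = 641.2 kN.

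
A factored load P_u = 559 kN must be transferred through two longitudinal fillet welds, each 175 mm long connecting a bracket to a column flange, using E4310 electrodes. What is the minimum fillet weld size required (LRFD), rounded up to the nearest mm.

E43XX → F_EXX = 430 MPa.
Total weld length L = 350 mm.
Required throat t_e = P_u / (φ × 0.6 F_EXX × L) = 559 / (0.75 × 0.6 × 430 × 350 × 10⁻³) = 8.254 mm.
Required leg w = t_e / 0.707 = 11.67 mm → use 12 mm.

w = 12 mm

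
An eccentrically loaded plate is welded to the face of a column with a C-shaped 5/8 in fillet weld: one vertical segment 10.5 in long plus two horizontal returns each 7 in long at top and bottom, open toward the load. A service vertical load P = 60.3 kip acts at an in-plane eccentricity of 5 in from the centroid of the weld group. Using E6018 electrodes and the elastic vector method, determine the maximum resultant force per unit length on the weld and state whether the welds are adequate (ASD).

f_max ≈ 5.56 kip/in; adequate

E60XX → F_EXX = 60 ksi.
Total weld length L_w = 24.5 in. Treat welds as unit-width lines.
Centroid: x̄ = 2×7×3.5 / 24.5 = 2 in from the vertical weld.
Polar moment about centroid: J = I_x + I_y = [10.5³/12 + 2×7×5.25²] + [10.5×2² + 2(7³/12 + 7×1.5²)] = 613 in³.
Direct shear f_v = P/L_w = 60.3 / 24.5 = 2.461 kip/in (vertical).
Torsion M = P·e = 60.3 × 5 = 301.5 kip·in.
Critical point at (x, y) = (5, 5.25) from centroid. f_tx = M·y/J = 2.582 kip/in; f_ty = M·x/J = 2.459 kip/in.
Resultant f_max = √[f_tx² + (f_v + f_ty)²] = √[2.582² + (2.461 + 2.459)²] = 5.557 kip/in.
Capacity per unit length: r_n/Ω = (1/2.0) × 0.6 × 60 × (0.707 × 0.625) = 7.954 kip/in.
5.557 ≤ 7.954 → adequate.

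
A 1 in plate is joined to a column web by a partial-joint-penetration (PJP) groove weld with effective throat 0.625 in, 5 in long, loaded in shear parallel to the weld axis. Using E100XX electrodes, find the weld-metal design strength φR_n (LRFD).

E100XX → F_EXX = 100 ksi.
Effective throat (given) t_e = 0.625 in.
A_we = 0.625 × 5 = 3.125 in².
F_nw = 0.6 F_EXX = 60 ksi.
φR_n = 0.75 × 60 × 3.125 = 140.6 kips.

φR_n ≈ 141 kips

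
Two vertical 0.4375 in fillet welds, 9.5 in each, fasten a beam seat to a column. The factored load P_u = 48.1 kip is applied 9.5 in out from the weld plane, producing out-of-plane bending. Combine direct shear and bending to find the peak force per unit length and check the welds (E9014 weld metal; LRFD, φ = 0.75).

f_max ≈ 15.4 kip/in; NOT adequate

E90XX → F_EXX = 90 ksi.
L_w = 2 × 9.5 = 19 in; section modulus (unit throat) S = 2 × L²/6 = 30.08 in².
Direct shear f_v = P/L_w = 48.1/19 = 2.532 kip/in.
Moment M = P × e = 48.1 × 9.5 = 456.95 kip·in; bending f_b = M/S = 15.19 kip/in.
f_max = √(f_v² + f_b²) = √(2.532² + 15.19²) = 15.4 kip/in.
φr_n = 0.75 × 0.6 × 90 × (0.707 × 0.4375) = 12.53 kip/in → NOT adequate.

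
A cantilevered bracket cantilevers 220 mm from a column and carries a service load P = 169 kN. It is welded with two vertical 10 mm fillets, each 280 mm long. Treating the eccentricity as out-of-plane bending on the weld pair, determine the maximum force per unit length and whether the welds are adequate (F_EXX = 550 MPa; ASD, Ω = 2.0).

L_w = 2 × 280 = 560 mm; section modulus (unit throat) S = 2 × L²/6 = 26130 mm².
Direct shear f_v = P/L_w = 169×10³/560 = 301.8 N/mm.
Moment M = P × e = 169×10³ × 220 = 37180000 N·mm; bending f_b = M/S = 1423 N/mm.
f_max = √(f_v² + f_b²) = √(301.8² + 1423²) = 1454 N/mm.
r_n/Ω = (1/2.0) × 0.6 × 550 × (0.707 × 10) = 1167 N/mm → NOT adequate.

f_max ≈ 1450 N/mm; NOT adequate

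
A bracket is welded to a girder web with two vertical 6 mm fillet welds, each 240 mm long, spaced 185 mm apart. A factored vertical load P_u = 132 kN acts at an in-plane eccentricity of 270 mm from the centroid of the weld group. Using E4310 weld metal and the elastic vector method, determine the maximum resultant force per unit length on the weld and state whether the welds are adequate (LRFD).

E43XX → F_EXX = 430 MPa.
Total weld length L_w = 480 mm. Treat welds as unit-width lines.
Polar moment about centroid: J = 2[d³/12 + d(b/2)²] = 2[240³/12 + 240×92.5²] = 6411000 mm³.
Direct shear f_v = P/L_w = 132×10³ / 480 = 275 N/mm (vertical).
Torsion M = P·e = 132×10³ × 270 = 35640000 N·mm.
Critical point at (x, y) = (92.5, 120) from centroid. f_tx = M·y/J = 667.1 N/mm; f_ty = M·x/J = 514.2 N/mm.
Resultant f_max = √[f_tx² + (f_v + f_ty)²] = √[667.1² + (275 + 514.2)²] = 1033 N/mm.
Capacity per unit length: φr_n = 0.75 × 0.6 × 430 × (0.707 × 6) = 820.8 N/mm.
1033 > 820.8 → NOT adequate.

f_max ≈ 1030 N/mm; NOT adequate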